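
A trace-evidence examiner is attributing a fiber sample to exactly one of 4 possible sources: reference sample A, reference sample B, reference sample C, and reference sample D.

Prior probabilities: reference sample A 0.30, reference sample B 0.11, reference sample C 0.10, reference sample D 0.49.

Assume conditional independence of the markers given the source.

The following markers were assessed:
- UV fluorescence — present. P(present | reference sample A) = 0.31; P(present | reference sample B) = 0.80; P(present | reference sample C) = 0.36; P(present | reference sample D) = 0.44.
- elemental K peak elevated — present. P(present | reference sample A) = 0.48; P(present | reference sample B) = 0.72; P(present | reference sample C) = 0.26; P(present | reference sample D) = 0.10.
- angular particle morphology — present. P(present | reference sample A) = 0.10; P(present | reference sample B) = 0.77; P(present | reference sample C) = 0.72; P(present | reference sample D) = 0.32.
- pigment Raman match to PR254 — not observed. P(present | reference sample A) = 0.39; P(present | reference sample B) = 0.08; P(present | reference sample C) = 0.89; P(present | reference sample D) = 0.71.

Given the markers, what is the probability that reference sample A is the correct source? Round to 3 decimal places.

0.054

By Bayes' rule with conditional independence, the unnormalized weight for each hypothesis is prior × ∏ likelihoods (using 1 − P(present | H) for each absent marker):
  reference sample A: 0.30 × 0.31 × 0.48 × 0.10 × (1 − 0.39) = 0.002723
  reference sample B: 0.11 × 0.80 × 0.72 × 0.77 × (1 − 0.08) = 0.044884
  reference sample C: 0.10 × 0.36 × 0.26 × 0.72 × (1 − 0.89) = 0.00074131
  reference sample D: 0.49 × 0.44 × 0.10 × 0.32 × (1 − 0.71) = 0.0020008
Marginal likelihood of the evidence = 0.050349.
P(reference sample A | evidence) = 0.002723 / 0.050349 ≈ 0.054.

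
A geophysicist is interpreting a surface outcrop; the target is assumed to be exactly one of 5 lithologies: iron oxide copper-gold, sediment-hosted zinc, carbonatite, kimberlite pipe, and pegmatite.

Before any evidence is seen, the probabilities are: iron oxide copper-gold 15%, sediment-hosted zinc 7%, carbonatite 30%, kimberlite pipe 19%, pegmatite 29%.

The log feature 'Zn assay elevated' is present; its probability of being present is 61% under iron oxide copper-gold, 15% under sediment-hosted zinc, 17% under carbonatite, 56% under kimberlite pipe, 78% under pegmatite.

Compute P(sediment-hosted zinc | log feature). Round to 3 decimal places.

For each hypothesis, the unnormalized posterior weight is prior × likelihood:
  iron oxide copper-gold: 0.15 × 0.61 = 0.0915
  sediment-hosted zinc: 0.07 × 0.15 = 0.0105
  carbonatite: 0.30 × 0.17 = 0.051
  kimberlite pipe: 0.19 × 0.56 = 0.1064
  pegmatite: 0.29 × 0.78 = 0.2262
Normalizing constant Z = 0.0915 + 0.0105 + 0.051 + 0.1064 + 0.2262 = 0.4856.
P(sediment-hosted zinc | evidence) = 0.0105 / 0.4856 ≈ 0.022.

0.022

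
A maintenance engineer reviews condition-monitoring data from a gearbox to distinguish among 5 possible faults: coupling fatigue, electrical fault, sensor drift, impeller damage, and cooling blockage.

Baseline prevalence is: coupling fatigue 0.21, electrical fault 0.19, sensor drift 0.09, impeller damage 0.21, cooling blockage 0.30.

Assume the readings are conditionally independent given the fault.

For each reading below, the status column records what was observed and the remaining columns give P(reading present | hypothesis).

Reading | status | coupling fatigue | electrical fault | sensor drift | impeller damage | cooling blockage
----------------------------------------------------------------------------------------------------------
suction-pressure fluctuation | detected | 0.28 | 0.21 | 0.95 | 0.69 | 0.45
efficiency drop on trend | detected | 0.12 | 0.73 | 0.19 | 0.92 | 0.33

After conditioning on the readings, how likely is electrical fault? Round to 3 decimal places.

By Bayes' rule with conditional independence, the unnormalized weight for each hypothesis is prior × ∏ likelihoods:
  coupling fatigue: 0.21 × 0.28 × 0.12 = 0.007056
  electrical fault: 0.19 × 0.21 × 0.73 = 0.029127
  sensor drift: 0.09 × 0.95 × 0.19 = 0.016245
  impeller damage: 0.21 × 0.69 × 0.92 = 0.13331
  cooling blockage: 0.30 × 0.45 × 0.33 = 0.04455
The unnormalized weights sum to 0.23029.
P(electrical fault | evidence) = 0.029127 / 0.23029 ≈ 0.126.

0.126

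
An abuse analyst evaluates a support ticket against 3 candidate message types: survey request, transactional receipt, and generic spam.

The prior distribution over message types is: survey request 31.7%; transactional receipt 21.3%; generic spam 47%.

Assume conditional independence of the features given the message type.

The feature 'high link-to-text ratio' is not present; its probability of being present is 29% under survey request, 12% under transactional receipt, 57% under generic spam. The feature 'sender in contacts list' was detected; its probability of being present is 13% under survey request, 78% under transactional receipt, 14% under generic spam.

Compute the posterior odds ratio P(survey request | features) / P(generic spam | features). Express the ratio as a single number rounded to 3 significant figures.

1.03

The normalizing constant cancels in an odds ratio, so compute prior × likelihood for the two hypotheses only (using 1 − P(present | H) for each absent feature):
  survey request: 0.317 × (1 − 0.29) × 0.13 = 0.029259
  generic spam: 0.470 × (1 − 0.57) × 0.14 = 0.028294
Odds(survey request : generic spam) = 0.029259 / 0.028294 ≈ 1.03.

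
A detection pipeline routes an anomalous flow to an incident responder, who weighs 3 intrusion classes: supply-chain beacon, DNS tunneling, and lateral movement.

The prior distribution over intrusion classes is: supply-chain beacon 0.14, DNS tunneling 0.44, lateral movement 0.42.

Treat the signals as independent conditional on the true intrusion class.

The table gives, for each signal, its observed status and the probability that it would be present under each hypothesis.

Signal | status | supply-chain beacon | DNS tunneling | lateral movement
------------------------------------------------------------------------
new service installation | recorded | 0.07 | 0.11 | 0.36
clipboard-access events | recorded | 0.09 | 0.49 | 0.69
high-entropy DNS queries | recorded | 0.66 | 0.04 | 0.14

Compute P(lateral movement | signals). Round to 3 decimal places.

For each hypothesis, the unnormalized posterior weight is prior × product of the signal likelihoods:
  supply-chain beacon: 0.14 × 0.07 × 0.09 × 0.66 = 0.00058212
  DNS tunneling: 0.44 × 0.11 × 0.49 × 0.04 = 0.00094864
  lateral movement: 0.42 × 0.36 × 0.69 × 0.14 = 0.014606
Normalizing constant Z = 0.00058212 + 0.00094864 + 0.014606 = 0.016137.
P(lateral movement | evidence) = 0.014606 / 0.016137 ≈ 0.905.

0.905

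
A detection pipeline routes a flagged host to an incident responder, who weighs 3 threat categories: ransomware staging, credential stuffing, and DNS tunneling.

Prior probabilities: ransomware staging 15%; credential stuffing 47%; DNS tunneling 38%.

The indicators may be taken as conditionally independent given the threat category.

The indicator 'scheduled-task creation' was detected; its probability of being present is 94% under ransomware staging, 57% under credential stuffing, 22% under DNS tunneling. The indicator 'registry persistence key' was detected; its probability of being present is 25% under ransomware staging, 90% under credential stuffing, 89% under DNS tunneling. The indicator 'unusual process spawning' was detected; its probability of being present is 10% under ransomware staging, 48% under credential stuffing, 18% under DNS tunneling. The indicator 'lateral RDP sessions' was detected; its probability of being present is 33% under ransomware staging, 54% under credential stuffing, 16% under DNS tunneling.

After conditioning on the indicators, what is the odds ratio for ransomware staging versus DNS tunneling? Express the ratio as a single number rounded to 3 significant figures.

0.543

Unnormalized posterior weight (prior times the indicator likelihoods) for each of the two hypotheses:
  ransomware staging: 0.15 × 0.94 × 0.25 × 0.10 × 0.33 = 0.0011633
  DNS tunneling: 0.38 × 0.22 × 0.89 × 0.18 × 0.16 = 0.0021428
Posterior odds = 0.0011633 / 0.0021428 ≈ 0.543.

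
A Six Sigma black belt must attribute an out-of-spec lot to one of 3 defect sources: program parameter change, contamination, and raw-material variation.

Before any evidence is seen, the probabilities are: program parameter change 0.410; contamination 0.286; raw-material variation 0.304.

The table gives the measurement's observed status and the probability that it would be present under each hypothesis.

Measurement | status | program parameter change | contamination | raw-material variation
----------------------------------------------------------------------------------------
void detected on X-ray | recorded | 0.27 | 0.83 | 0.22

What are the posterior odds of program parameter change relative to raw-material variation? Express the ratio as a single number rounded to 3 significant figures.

1.66

Unnormalized posterior weight (prior times the measurement likelihood) for each of the two hypotheses:
  program parameter change: 0.410 × 0.27 = 0.1107
  raw-material variation: 0.304 × 0.22 = 0.06688
Odds(program parameter change : raw-material variation) = 0.1107 / 0.06688 ≈ 1.66.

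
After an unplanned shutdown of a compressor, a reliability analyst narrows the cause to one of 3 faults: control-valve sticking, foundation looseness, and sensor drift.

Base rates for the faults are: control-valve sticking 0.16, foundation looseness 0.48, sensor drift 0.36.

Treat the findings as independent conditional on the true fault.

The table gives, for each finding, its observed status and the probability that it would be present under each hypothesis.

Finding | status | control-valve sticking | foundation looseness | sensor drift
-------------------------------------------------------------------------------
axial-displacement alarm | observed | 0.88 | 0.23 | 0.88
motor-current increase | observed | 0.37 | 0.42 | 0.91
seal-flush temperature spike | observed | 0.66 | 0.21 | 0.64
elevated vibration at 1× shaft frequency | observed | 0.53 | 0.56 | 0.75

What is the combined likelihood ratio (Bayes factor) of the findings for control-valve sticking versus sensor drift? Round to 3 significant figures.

Take the product of per-finding likelihoods under each hypothesis, then divide.
  control-valve sticking: 0.88 × 0.37 × 0.66 × 0.53 = 0.11389
  sensor drift: 0.88 × 0.91 × 0.64 × 0.75 = 0.38438
Bayes factor = 0.11389 / 0.38438 ≈ 0.296

0.296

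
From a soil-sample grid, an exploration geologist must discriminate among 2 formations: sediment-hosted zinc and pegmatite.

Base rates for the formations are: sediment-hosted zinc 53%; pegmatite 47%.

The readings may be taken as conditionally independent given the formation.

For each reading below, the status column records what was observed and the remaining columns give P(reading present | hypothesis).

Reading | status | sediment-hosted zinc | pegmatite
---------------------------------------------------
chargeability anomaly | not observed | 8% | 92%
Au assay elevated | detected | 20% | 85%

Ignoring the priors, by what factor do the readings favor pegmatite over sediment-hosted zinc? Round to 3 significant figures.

The Bayes factor is the ratio of the joint likelihoods of the reading pattern under the two hypotheses (using 1 − P(present | H) for each absent reading).
  pegmatite: (1 − 0.92) × 0.85 = 0.068
  sediment-hosted zinc: (1 − 0.08) × 0.20 = 0.184
Bayes factor = 0.068 / 0.184 ≈ 0.370

0.370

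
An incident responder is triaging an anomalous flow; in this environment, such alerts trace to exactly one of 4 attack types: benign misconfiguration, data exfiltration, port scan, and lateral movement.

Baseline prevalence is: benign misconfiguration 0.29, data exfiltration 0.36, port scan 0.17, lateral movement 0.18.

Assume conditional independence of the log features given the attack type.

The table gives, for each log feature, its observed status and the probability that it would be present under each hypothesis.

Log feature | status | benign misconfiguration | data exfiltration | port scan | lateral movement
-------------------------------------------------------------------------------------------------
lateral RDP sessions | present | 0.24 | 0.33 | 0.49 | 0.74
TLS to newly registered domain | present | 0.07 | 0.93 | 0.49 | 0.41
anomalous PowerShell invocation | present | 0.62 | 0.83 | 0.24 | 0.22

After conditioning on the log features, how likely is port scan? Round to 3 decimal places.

Multiply each prior by the joint likelihood of the log feature pattern:
  benign misconfiguration: 0.29 × 0.24 × 0.07 × 0.62 = 0.0030206
  data exfiltration: 0.36 × 0.33 × 0.93 × 0.83 = 0.091702
  port scan: 0.17 × 0.49 × 0.49 × 0.24 = 0.0097961
  lateral movement: 0.18 × 0.74 × 0.41 × 0.22 = 0.012015
Marginal likelihood of the evidence = 0.11653.
P(port scan | evidence) = 0.0097961 / 0.11653 ≈ 0.084.

0.084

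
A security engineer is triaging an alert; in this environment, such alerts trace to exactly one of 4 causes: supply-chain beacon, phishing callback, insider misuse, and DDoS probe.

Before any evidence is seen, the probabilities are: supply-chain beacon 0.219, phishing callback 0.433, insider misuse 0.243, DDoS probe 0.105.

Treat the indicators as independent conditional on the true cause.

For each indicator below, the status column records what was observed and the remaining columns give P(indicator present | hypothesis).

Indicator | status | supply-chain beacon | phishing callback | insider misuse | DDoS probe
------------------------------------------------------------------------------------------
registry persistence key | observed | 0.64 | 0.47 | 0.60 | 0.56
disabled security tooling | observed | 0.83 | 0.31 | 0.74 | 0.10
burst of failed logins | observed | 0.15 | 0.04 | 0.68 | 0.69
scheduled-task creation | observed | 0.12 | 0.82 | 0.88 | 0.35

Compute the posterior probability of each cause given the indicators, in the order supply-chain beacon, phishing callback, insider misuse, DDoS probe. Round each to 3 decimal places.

Multiply each prior by the joint likelihood of the indicator pattern:
  supply-chain beacon: 0.219 × 0.64 × 0.83 × 0.15 × 0.12 = 0.002094
  phishing callback: 0.433 × 0.47 × 0.31 × 0.04 × 0.82 = 0.0020693
  insider misuse: 0.243 × 0.60 × 0.74 × 0.68 × 0.88 = 0.064563
  DDoS probe: 0.105 × 0.56 × 0.10 × 0.69 × 0.35 = 0.00142
Normalizing constant Z = 0.002094 + 0.0020693 + 0.064563 + 0.00142 = 0.070146.
P(supply-chain beacon | evidence) = 0.002094 / 0.070146 ≈ 0.030
P(phishing callback | evidence) = 0.0020693 / 0.070146 ≈ 0.029
P(insider misuse | evidence) = 0.064563 / 0.070146 ≈ 0.920
P(DDoS probe | evidence) = 0.00142 / 0.070146 ≈ 0.020

0.030, 0.029, 0.920, 0.020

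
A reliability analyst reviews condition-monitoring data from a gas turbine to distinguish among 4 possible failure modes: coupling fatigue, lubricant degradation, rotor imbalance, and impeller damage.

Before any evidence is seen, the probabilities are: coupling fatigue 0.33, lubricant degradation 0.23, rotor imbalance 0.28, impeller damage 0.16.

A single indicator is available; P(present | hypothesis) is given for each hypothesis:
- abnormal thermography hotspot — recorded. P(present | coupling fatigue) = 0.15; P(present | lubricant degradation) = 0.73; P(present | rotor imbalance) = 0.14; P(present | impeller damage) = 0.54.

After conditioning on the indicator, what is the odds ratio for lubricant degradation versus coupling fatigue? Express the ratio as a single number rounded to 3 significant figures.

The normalizing constant cancels in an odds ratio, so compute prior × likelihood for the two hypotheses only:
  lubricant degradation: 0.23 × 0.73 = 0.1679
  coupling fatigue: 0.33 × 0.15 = 0.0495
Posterior odds = 0.1679 / 0.0495 ≈ 3.39.

3.39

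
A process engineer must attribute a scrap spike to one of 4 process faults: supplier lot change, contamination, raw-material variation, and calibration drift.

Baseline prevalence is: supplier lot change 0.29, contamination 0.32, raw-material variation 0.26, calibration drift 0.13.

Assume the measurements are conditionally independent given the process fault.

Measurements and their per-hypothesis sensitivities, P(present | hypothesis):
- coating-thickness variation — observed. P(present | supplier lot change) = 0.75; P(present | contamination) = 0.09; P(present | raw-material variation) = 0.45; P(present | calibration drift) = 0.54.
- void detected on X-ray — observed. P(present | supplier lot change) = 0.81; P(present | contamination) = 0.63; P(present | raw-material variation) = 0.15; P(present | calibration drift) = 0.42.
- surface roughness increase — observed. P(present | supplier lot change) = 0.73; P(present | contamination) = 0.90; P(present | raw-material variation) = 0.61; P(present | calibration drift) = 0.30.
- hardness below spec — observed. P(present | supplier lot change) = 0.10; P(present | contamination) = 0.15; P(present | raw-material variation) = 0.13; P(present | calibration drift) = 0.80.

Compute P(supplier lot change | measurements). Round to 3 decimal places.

0.541

Multiply each prior by the joint likelihood of the measurement pattern:
  supplier lot change: 0.29 × 0.75 × 0.81 × 0.73 × 0.10 = 0.012861
  contamination: 0.32 × 0.09 × 0.63 × 0.90 × 0.15 = 0.0024494
  raw-material variation: 0.26 × 0.45 × 0.15 × 0.61 × 0.13 = 0.0013917
  calibration drift: 0.13 × 0.54 × 0.42 × 0.30 × 0.80 = 0.0070762
Normalizing constant Z = 0.012861 + 0.0024494 + 0.0013917 + 0.0070762 = 0.023778.
P(supplier lot change | evidence) = 0.012861 / 0.023778 ≈ 0.541.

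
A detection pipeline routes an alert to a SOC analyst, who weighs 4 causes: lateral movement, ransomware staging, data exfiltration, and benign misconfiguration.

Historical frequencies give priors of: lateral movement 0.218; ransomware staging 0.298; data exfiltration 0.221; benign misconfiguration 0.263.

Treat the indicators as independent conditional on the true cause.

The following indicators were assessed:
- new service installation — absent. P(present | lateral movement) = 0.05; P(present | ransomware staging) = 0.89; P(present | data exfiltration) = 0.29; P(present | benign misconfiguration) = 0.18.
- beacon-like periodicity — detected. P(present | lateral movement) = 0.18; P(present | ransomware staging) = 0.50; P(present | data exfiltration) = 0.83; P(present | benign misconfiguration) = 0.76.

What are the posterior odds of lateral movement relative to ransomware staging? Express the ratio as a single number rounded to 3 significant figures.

The normalizing constant cancels in an odds ratio, so compute prior × likelihood for the two hypotheses only (using 1 − P(present | H) for each absent indicator):
  lateral movement: 0.218 × (1 − 0.05) × 0.18 = 0.037278
  ransomware staging: 0.298 × (1 − 0.89) × 0.50 = 0.01639
Posterior odds = 0.037278 / 0.01639 ≈ 2.27.

2.27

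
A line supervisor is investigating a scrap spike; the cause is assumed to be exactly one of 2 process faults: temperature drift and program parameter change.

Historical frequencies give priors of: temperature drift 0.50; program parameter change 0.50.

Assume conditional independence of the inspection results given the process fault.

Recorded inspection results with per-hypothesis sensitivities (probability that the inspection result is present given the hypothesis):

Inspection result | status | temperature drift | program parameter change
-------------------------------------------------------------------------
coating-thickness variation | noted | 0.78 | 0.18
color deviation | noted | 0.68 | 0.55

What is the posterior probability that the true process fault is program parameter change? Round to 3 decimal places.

0.157

For each hypothesis, the unnormalized posterior weight is prior × product of the inspection result likelihoods:
  temperature drift: 0.50 × 0.78 × 0.68 = 0.2652
  program parameter change: 0.50 × 0.18 × 0.55 = 0.0495
Normalizing constant Z = 0.2652 + 0.0495 = 0.3147.
P(program parameter change | evidence) = 0.0495 / 0.3147 ≈ 0.157.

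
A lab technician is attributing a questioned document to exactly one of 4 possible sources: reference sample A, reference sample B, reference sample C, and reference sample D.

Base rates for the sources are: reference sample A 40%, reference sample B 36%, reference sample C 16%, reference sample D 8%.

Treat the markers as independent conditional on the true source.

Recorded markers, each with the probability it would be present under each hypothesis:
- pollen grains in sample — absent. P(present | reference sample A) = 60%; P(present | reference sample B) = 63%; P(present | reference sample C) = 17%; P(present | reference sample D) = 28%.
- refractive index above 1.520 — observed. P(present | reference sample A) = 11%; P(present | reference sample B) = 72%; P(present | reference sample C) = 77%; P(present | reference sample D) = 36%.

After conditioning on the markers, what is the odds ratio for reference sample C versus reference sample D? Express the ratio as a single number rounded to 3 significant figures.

Unnormalized posterior weight (prior times the marker likelihoods) for each of the two hypotheses (using 1 − P(present | H) for each absent marker):
  reference sample C: 0.16 × (1 − 0.17) × 0.77 = 0.10226
  reference sample D: 0.08 × (1 − 0.28) × 0.36 = 0.020736
Odds(reference sample C : reference sample D) = 0.10226 / 0.020736 ≈ 4.93.

4.93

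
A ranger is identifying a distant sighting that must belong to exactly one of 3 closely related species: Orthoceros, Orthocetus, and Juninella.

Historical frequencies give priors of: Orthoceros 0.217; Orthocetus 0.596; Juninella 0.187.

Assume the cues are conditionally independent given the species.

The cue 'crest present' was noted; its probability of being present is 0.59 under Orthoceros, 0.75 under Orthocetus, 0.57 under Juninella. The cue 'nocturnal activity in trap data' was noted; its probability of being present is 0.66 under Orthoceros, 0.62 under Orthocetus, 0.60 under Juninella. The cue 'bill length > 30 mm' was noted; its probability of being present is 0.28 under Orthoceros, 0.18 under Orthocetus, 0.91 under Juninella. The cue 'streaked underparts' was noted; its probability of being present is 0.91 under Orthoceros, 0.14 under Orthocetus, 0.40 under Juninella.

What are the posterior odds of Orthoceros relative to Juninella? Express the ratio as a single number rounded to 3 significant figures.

0.925

Posterior odds equal prior odds times the likelihood ratio; only the two competing hypotheses matter.
  Orthoceros: 0.217 × 0.59 × 0.66 × 0.28 × 0.91 = 0.021531
  Juninella: 0.187 × 0.57 × 0.60 × 0.91 × 0.40 = 0.023279
Odds(Orthoceros : Juninella) = 0.021531 / 0.023279 ≈ 0.925.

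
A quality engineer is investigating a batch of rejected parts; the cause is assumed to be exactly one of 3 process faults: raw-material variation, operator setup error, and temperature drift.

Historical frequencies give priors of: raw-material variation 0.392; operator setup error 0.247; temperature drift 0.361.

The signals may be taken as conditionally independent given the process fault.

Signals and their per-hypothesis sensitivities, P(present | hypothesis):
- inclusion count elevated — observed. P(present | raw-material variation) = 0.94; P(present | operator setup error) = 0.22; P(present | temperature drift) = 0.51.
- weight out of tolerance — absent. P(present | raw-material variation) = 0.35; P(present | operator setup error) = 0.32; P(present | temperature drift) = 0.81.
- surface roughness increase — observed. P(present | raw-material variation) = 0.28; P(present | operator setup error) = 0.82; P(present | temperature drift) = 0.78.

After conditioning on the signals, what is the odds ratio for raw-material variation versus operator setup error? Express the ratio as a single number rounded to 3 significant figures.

The normalizing constant cancels in an odds ratio, so compute prior × likelihood for the two hypotheses only (using 1 − P(present | H) for each absent signal):
  raw-material variation: 0.392 × 0.94 × (1 − 0.35) × 0.28 = 0.067063
  operator setup error: 0.247 × 0.22 × (1 − 0.32) × 0.82 = 0.0303
Posterior odds = 0.067063 / 0.0303 ≈ 2.21.

2.21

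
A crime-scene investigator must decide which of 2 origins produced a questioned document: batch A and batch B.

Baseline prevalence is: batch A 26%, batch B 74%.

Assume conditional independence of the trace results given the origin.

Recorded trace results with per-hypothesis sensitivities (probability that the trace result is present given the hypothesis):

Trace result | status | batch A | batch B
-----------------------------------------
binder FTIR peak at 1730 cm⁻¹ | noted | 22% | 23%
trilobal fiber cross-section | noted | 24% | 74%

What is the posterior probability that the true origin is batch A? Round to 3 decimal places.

0.098

For each hypothesis, the unnormalized posterior weight is prior × product of the trace result likelihoods:
  batch A: 0.26 × 0.22 × 0.24 = 0.013728
  batch B: 0.74 × 0.23 × 0.74 = 0.12595
Normalizing constant Z = 0.013728 + 0.12595 = 0.13968.
P(batch A | evidence) = 0.013728 / 0.13968 ≈ 0.098.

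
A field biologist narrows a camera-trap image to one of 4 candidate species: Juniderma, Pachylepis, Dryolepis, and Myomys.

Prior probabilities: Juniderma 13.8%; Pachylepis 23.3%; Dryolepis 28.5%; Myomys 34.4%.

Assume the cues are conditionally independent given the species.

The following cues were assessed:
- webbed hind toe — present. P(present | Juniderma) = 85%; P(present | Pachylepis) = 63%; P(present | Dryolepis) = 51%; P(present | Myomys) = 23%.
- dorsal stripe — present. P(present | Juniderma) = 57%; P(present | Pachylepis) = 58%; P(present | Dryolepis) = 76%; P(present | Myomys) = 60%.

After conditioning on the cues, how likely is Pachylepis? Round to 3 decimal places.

Multiply each prior by the joint likelihood of the cue pattern:
  Juniderma: 0.138 × 0.85 × 0.57 = 0.066861
  Pachylepis: 0.233 × 0.63 × 0.58 = 0.085138
  Dryolepis: 0.285 × 0.51 × 0.76 = 0.11047
  Myomys: 0.344 × 0.23 × 0.60 = 0.047472
The unnormalized weights sum to 0.30994.
P(Pachylepis | evidence) = 0.085138 / 0.30994 ≈ 0.275.

0.275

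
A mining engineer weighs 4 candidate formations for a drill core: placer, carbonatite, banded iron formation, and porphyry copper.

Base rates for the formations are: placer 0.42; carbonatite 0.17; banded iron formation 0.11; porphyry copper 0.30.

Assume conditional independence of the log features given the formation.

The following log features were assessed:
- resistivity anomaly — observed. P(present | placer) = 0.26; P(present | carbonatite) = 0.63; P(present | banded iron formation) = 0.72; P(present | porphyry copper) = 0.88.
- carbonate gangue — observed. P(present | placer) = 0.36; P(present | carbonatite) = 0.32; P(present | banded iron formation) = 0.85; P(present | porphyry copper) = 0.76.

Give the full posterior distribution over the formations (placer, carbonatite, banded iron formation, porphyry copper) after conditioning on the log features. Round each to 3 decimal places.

0.115, 0.100, 0.197, 0.587

By Bayes' rule with conditional independence, the unnormalized weight for each hypothesis is prior × ∏ likelihoods:
  placer: 0.42 × 0.26 × 0.36 = 0.039312
  carbonatite: 0.17 × 0.63 × 0.32 = 0.034272
  banded iron formation: 0.11 × 0.72 × 0.85 = 0.06732
  porphyry copper: 0.30 × 0.88 × 0.76 = 0.20064
Normalizing constant Z = 0.039312 + 0.034272 + 0.06732 + 0.20064 = 0.34154.
P(placer | evidence) = 0.039312 / 0.34154 ≈ 0.115
P(carbonatite | evidence) = 0.034272 / 0.34154 ≈ 0.100
P(banded iron formation | evidence) = 0.06732 / 0.34154 ≈ 0.197
P(porphyry copper | evidence) = 0.20064 / 0.34154 ≈ 0.587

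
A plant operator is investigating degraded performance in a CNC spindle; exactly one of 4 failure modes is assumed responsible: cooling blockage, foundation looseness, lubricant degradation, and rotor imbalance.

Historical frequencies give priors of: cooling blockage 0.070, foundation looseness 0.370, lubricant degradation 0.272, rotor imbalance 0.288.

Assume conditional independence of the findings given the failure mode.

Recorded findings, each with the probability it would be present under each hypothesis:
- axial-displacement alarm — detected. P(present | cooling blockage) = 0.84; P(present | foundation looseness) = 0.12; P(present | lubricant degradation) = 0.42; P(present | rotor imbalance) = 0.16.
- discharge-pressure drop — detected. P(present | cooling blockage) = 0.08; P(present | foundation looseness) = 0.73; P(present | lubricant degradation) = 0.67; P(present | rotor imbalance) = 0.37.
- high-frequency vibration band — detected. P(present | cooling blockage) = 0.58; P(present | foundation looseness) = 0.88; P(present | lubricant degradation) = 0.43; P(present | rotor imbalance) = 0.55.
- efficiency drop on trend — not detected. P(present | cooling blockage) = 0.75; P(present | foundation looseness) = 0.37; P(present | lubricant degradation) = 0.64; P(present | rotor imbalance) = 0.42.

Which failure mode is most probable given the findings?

For each hypothesis, the unnormalized posterior weight is prior × product of the finding likelihoods (using 1 − P(present | H) for each absent finding):
  cooling blockage: 0.070 × 0.84 × 0.08 × 0.58 × (1 − 0.75) = 0.00068208
  foundation looseness: 0.370 × 0.12 × 0.73 × 0.88 × (1 − 0.37) = 0.017969
  lubricant degradation: 0.272 × 0.42 × 0.67 × 0.43 × (1 − 0.64) = 0.011849
  rotor imbalance: 0.288 × 0.16 × 0.37 × 0.55 × (1 − 0.42) = 0.0054388
The unnormalized weights sum to 0.035939.
P(cooling blockage | evidence) ≈ 0.00068208 / 0.035939 ≈ 0.019
P(foundation looseness | evidence) ≈ 0.017969 / 0.035939 ≈ 0.500
P(lubricant degradation | evidence) ≈ 0.011849 / 0.035939 ≈ 0.330
P(rotor imbalance | evidence) ≈ 0.0054388 / 0.035939 ≈ 0.151
The largest is 0.500, so foundation looseness is most probable.

foundation looseness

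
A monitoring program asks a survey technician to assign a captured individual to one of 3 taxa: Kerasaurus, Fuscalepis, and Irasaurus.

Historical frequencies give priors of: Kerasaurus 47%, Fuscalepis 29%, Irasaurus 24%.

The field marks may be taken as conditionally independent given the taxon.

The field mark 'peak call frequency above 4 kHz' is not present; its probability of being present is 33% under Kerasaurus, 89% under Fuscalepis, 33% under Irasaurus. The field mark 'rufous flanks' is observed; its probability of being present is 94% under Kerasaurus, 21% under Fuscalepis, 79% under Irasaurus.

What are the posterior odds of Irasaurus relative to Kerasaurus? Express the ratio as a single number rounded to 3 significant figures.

0.429

Unnormalized posterior weight (prior times the field mark likelihoods) for each of the two hypotheses (using 1 − P(present | H) for each absent field mark):
  Irasaurus: 0.24 × (1 − 0.33) × 0.79 = 0.12703
  Kerasaurus: 0.47 × (1 − 0.33) × 0.94 = 0.29601
Odds(Irasaurus : Kerasaurus) = 0.12703 / 0.29601 ≈ 0.429.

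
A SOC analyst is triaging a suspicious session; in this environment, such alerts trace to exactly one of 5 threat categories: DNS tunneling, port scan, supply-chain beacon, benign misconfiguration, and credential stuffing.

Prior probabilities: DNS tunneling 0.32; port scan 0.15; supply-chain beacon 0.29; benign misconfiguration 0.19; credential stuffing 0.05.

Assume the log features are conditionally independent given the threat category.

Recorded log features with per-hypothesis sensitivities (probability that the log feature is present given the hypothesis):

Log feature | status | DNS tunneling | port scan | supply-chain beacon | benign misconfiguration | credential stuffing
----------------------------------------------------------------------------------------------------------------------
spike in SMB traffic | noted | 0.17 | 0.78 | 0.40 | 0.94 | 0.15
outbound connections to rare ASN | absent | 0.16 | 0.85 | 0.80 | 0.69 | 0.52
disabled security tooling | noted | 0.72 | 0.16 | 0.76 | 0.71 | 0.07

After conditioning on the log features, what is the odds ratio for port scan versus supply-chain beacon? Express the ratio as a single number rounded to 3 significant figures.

0.159

The normalizing constant cancels in an odds ratio, so compute prior × likelihood for the two hypotheses only (using 1 − P(present | H) for each absent log feature):
  port scan: 0.15 × 0.78 × (1 − 0.85) × 0.16 = 0.002808
  supply-chain beacon: 0.29 × 0.40 × (1 − 0.80) × 0.76 = 0.017632
Posterior odds = 0.002808 / 0.017632 ≈ 0.159.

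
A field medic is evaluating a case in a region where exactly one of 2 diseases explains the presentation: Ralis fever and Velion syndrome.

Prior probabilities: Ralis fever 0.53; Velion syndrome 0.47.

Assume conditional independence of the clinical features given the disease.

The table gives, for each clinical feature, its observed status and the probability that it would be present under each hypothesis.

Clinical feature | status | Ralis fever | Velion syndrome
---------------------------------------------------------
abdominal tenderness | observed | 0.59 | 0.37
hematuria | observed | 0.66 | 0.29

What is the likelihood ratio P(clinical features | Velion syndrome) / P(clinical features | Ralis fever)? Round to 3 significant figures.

Take the product of per-clinical feature likelihoods under each hypothesis, then divide.
  Velion syndrome: 0.37 × 0.29 = 0.1073
  Ralis fever: 0.59 × 0.66 = 0.3894
Bayes factor = 0.1073 / 0.3894 ≈ 0.276

0.276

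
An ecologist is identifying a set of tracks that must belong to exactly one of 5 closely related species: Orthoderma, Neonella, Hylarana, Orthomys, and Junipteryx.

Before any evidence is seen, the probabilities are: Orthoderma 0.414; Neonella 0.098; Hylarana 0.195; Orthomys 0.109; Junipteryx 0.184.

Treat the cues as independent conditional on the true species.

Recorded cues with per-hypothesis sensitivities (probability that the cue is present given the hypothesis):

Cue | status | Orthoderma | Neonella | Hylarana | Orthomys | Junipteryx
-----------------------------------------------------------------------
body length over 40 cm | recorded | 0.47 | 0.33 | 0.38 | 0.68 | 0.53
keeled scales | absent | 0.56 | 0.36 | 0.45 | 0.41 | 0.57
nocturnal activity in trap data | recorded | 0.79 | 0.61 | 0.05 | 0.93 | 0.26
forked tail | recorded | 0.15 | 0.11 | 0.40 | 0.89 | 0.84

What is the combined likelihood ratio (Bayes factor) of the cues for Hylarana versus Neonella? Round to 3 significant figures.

The Bayes factor is the ratio of the joint likelihoods of the cue pattern under the two hypotheses (using 1 − P(present | H) for each absent cue).
  Hylarana: 0.38 × (1 − 0.45) × 0.05 × 0.40 = 0.00418
  Neonella: 0.33 × (1 − 0.36) × 0.61 × 0.11 = 0.014172
Bayes factor = 0.00418 / 0.014172 ≈ 0.295

0.295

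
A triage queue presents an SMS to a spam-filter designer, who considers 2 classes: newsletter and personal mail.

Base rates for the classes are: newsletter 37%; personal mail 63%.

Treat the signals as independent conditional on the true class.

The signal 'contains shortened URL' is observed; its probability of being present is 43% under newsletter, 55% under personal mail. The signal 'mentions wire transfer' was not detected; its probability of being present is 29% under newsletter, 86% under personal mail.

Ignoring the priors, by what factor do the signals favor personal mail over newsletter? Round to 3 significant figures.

Joint likelihood of the signal pattern under each hypothesis (using 1 − P(present | H) for each absent signal):
  personal mail: 0.55 × (1 − 0.86) = 0.077
  newsletter: 0.43 × (1 − 0.29) = 0.3053
Bayes factor = 0.077 / 0.3053 ≈ 0.252

0.252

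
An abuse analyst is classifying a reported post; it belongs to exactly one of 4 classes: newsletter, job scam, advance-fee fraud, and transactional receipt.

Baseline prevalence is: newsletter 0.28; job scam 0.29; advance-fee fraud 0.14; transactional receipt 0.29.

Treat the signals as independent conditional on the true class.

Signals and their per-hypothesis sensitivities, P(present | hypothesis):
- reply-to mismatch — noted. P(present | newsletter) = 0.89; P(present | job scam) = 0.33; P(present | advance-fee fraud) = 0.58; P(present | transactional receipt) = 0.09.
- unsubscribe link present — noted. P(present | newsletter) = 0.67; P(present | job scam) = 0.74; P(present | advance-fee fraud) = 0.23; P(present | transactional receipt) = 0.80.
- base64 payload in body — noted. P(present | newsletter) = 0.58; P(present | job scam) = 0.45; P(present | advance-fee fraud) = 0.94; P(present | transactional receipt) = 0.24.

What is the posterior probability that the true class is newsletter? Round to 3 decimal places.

For each hypothesis, the unnormalized posterior weight is prior × product of the signal likelihoods:
  newsletter: 0.28 × 0.89 × 0.67 × 0.58 = 0.096839
  job scam: 0.29 × 0.33 × 0.74 × 0.45 = 0.031868
  advance-fee fraud: 0.14 × 0.58 × 0.23 × 0.94 = 0.017555
  transactional receipt: 0.29 × 0.09 × 0.80 × 0.24 = 0.0050112
The unnormalized weights sum to 0.15127.
P(newsletter | evidence) = 0.096839 / 0.15127 ≈ 0.640.

0.640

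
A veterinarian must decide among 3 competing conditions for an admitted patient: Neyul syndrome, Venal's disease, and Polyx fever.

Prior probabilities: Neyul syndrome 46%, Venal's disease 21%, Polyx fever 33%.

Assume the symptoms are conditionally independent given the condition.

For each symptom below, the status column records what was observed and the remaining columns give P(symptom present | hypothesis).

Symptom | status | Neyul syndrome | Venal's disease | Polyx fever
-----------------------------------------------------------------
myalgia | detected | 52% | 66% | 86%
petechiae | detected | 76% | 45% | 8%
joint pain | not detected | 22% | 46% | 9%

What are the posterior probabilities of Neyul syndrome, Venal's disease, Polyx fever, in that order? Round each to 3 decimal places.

For each hypothesis, the unnormalized posterior weight is prior × product of the symptom likelihoods (using 1 − P(present | H) for each absent symptom):
  Neyul syndrome: 0.46 × 0.52 × 0.76 × (1 − 0.22) = 0.1418
  Venal's disease: 0.21 × 0.66 × 0.45 × (1 − 0.46) = 0.03368
  Polyx fever: 0.33 × 0.86 × 0.08 × (1 − 0.09) = 0.020661
Normalizing constant Z = 0.1418 + 0.03368 + 0.020661 = 0.19614.
P(Neyul syndrome | evidence) = 0.1418 / 0.19614 ≈ 0.723
P(Venal's disease | evidence) = 0.03368 / 0.19614 ≈ 0.172
P(Polyx fever | evidence) = 0.020661 / 0.19614 ≈ 0.105

0.723, 0.172, 0.105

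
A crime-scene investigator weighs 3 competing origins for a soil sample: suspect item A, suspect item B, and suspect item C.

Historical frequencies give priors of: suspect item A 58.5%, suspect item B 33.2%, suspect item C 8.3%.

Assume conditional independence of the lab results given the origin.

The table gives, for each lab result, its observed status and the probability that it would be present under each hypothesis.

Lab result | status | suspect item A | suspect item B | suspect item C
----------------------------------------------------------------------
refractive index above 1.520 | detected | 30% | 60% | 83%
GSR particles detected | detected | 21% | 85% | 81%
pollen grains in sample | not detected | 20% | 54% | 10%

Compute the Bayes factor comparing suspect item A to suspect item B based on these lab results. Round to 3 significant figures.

The Bayes factor is the ratio of the joint likelihoods of the lab result pattern under the two hypotheses (using 1 − P(present | H) for each absent lab result).
  suspect item A: 0.30 × 0.21 × (1 − 0.20) = 0.0504
  suspect item B: 0.60 × 0.85 × (1 − 0.54) = 0.2346
Bayes factor = 0.0504 / 0.2346 ≈ 0.215

0.215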